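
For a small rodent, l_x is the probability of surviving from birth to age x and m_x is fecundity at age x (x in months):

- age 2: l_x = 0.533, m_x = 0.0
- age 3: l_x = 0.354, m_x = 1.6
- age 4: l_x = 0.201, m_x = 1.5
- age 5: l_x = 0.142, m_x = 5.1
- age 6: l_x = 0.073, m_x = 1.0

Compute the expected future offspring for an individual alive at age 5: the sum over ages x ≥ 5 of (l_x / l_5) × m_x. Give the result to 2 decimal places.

5.61

l_5 = 0.142. Conditional survival from age 5 to x is l_x / l_5.
  x=5: (0.142/0.142) × 5.1 = 5.1000
  x=6: (0.073/0.142) × 1.0 = 0.5141
Sum = 5.1000 + 0.5141 = 5.6141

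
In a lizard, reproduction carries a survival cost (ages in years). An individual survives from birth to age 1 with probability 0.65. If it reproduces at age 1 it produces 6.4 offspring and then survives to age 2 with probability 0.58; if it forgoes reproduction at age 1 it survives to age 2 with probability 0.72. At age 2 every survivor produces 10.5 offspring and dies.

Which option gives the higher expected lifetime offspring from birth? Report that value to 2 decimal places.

8.12

breed at age 1: R₀ = 0.65 × (6.4 + 0.58 × 10.5) = 0.65 × 12.4900 = 8.1185
delay to age 2: R₀ = 0.65 × (0.72 × 10.5) = 0.65 × 7.5600 = 4.9140
Higher: breed at age 1 (8.1185).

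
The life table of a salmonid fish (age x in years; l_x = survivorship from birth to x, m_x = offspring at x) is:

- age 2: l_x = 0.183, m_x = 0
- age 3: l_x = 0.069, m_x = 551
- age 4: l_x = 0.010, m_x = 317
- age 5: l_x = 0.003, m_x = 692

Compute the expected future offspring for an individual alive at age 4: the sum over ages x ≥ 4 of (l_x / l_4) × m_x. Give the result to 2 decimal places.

524.60

l_4 = 0.010. Conditional survival from age 4 to x is l_x / l_4.
  x=4: (0.010/0.010) × 317 = 317.0000
  x=5: (0.003/0.010) × 692 = 207.6000
Sum = 317.0000 + 207.6000 = 524.6000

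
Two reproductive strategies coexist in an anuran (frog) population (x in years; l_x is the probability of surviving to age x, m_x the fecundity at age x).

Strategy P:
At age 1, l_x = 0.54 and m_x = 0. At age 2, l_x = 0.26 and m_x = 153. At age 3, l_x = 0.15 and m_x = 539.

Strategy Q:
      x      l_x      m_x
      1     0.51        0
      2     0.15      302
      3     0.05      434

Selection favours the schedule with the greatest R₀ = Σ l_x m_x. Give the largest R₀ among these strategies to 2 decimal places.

Strategy P: R₀ = 0.54×0 + 0.26×153 + 0.15×539 = 120.6300
Strategy Q: R₀ = 0.51×0 + 0.15×302 + 0.05×434 = 67.0000
Highest R₀: strategy P with 120.6300.

120.63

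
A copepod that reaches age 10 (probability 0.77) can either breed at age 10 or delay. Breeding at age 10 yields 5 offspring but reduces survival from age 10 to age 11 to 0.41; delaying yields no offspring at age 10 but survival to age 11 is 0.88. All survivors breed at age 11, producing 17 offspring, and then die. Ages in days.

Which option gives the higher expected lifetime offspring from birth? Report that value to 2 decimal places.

11.52

breed at age 10: R₀ = 0.77 × (5 + 0.41 × 17) = 0.77 × 11.9700 = 9.2169
delay to age 11: R₀ = 0.77 × (0.88 × 17) = 0.77 × 14.9600 = 11.5192
Higher: delay to age 11 (11.5192).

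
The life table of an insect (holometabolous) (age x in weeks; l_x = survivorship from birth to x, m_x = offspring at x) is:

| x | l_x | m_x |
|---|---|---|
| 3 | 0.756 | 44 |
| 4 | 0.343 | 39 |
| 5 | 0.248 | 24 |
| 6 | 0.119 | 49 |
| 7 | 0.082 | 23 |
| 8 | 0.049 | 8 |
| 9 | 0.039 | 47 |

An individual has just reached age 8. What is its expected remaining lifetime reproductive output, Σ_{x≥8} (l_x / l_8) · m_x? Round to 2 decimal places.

45.41

l_8 = 0.049. Conditional survival from age 8 to x is l_x / l_8.
  x=8: (0.049/0.049) × 8 = 8.0000
  x=9: (0.039/0.049) × 47 = 37.4082
Sum = 8.0000 + 37.4082 = 45.4082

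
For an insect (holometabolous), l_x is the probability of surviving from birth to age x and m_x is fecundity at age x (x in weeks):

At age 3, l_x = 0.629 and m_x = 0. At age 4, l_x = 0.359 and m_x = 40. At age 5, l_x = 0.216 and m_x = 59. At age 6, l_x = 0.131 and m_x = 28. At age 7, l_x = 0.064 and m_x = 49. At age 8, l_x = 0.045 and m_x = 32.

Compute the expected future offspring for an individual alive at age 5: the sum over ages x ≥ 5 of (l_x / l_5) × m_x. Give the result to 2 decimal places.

l_5 = 0.216. Conditional survival from age 5 to x is l_x / l_5.
  x=5: (0.216/0.216) × 59 = 59.0000
  x=6: (0.131/0.216) × 28 = 16.9815
  x=7: (0.064/0.216) × 49 = 14.5185
  x=8: (0.045/0.216) × 32 = 6.6667
Sum = 59.0000 + 16.9815 + 14.5185 + 6.6667 = 97.1667

97.17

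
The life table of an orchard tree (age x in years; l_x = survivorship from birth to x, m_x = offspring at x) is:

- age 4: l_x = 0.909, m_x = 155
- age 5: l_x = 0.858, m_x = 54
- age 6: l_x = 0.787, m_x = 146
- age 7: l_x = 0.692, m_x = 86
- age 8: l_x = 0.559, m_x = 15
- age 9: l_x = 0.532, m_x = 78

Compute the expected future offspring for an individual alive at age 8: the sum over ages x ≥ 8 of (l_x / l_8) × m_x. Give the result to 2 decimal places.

l_8 = 0.559. Conditional survival from age 8 to x is l_x / l_8.
  x=8: (0.559/0.559) × 15 = 15.0000
  x=9: (0.532/0.559) × 78 = 74.2326
Sum = 15.0000 + 74.2326 = 89.2326

89.23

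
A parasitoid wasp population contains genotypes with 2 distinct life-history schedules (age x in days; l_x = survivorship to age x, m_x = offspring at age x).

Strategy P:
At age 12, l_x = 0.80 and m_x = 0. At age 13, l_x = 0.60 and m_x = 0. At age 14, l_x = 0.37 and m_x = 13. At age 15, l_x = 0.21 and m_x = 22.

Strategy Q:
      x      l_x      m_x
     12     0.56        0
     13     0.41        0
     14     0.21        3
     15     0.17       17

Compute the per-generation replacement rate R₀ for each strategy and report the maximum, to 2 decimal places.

9.43

Strategy P: R₀ = 0.80×0 + 0.60×0 + 0.37×13 + 0.21×22 = 9.4300
Strategy Q: R₀ = 0.56×0 + 0.41×0 + 0.21×3 + 0.17×17 = 3.5200
Highest R₀: strategy P with 9.4300.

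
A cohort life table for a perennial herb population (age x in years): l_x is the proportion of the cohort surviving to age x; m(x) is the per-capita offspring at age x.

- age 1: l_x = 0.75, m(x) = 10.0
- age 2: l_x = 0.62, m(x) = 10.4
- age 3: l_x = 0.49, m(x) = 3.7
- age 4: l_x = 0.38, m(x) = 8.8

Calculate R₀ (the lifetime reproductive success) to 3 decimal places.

R₀ = Σ l_x m(x):
  age 1: 0.75 × 10.0 = 7.5000
  age 2: 0.62 × 10.4 = 6.4480
  age 3: 0.49 × 3.7 = 1.8130
  age 4: 0.38 × 8.8 = 3.3440
R₀ = 7.5000 + 6.4480 + 1.8130 + 3.3440 = 19.1050

19.105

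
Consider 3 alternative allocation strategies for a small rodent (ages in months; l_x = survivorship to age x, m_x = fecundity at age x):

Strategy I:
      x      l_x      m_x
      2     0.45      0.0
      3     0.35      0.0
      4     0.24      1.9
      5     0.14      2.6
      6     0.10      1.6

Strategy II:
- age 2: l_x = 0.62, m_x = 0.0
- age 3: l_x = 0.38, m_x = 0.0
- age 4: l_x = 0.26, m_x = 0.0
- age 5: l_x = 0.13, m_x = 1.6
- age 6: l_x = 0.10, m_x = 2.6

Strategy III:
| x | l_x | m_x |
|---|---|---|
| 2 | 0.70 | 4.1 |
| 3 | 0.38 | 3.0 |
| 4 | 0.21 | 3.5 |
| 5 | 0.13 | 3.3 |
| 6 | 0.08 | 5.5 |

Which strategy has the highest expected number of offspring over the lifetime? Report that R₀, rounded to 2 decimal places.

5.61

Strategy I: R₀ = 0.45×0.0 + 0.35×0.0 + 0.24×1.9 + 0.14×2.6 + 0.10×1.6 = 0.9800
Strategy II: R₀ = 0.62×0.0 + 0.38×0.0 + 0.26×0.0 + 0.13×1.6 + 0.10×2.6 = 0.4680
Strategy III: R₀ = 0.70×4.1 + 0.38×3.0 + 0.21×3.5 + 0.13×3.3 + 0.08×5.5 = 5.6140
Highest R₀: strategy III with 5.6140.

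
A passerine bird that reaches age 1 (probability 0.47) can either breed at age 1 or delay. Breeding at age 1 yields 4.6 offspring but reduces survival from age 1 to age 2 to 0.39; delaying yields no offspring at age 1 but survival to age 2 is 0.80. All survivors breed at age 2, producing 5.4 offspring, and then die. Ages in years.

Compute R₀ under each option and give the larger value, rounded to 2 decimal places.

breed at age 1: R₀ = 0.47 × (4.6 + 0.39 × 5.4) = 0.47 × 6.7060 = 3.1518
delay to age 2: R₀ = 0.47 × (0.80 × 5.4) = 0.47 × 4.3200 = 2.0304
Higher: breed at age 1 (3.1518).

3.15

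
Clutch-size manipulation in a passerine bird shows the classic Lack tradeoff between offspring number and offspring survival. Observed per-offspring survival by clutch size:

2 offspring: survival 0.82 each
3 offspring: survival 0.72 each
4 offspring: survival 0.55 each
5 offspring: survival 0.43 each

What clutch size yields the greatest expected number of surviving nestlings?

4

Expected surviving nestlings = c × s(c):
  c=2: 2 × 0.82 = 1.640
  c=3: 3 × 0.72 = 2.160
  c=4: 4 × 0.55 = 2.200
  c=5: 5 × 0.43 = 2.150
Maximum at c = 4 (2.200 surviving nestlings).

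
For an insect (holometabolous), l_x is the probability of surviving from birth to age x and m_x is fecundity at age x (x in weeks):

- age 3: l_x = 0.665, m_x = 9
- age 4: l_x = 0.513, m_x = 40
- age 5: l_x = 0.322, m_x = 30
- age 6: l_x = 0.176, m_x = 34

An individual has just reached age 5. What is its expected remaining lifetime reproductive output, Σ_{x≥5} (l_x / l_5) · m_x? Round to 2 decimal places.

l_5 = 0.322. Conditional survival from age 5 to x is l_x / l_5.
  x=5: (0.322/0.322) × 30 = 30.0000
  x=6: (0.176/0.322) × 34 = 18.5839
Sum = 30.0000 + 18.5839 = 48.5839

48.58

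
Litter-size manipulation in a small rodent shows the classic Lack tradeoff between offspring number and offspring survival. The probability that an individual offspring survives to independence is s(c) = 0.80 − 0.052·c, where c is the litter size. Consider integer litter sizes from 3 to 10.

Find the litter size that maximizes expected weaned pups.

8

Expected weaned pups = c × s(c):
  c=3: 3 × 0.644 = 1.932
  c=4: 4 × 0.592 = 2.368
  c=5: 5 × 0.540 = 2.700
  c=6: 6 × 0.488 = 2.928
  c=7: 7 × 0.436 = 3.052
  c=8: 8 × 0.384 = 3.072
  c=9: 9 × 0.332 = 2.988
  c=10: 10 × 0.280 = 2.800
Maximum at c = 8 (3.072 weaned pups).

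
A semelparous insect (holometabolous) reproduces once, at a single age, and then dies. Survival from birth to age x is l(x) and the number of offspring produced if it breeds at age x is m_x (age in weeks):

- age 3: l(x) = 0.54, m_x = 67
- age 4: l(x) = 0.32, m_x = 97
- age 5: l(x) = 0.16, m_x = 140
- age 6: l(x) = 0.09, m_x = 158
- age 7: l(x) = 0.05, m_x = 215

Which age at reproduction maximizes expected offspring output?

Expected offspring if breeding at age x = l(x) × m_x:
  age 3: 0.54 × 67 = 36.180
  age 4: 0.32 × 97 = 31.040
  age 5: 0.16 × 140 = 22.400
  age 6: 0.09 × 158 = 14.220
  age 7: 0.05 × 215 = 10.750
Maximum at age 3 (36.180).

3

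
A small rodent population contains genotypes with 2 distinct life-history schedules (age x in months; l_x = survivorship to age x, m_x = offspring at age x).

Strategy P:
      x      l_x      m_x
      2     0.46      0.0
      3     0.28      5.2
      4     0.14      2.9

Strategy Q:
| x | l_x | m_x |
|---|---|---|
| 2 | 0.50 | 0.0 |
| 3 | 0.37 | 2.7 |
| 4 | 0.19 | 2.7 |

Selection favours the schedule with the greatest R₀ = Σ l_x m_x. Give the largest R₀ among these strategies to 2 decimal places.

Strategy P: R₀ = 0.46×0.0 + 0.28×5.2 + 0.14×2.9 = 1.8620
Strategy Q: R₀ = 0.50×0.0 + 0.37×2.7 + 0.19×2.7 = 1.5120
Highest R₀: strategy P with 1.8620.

1.86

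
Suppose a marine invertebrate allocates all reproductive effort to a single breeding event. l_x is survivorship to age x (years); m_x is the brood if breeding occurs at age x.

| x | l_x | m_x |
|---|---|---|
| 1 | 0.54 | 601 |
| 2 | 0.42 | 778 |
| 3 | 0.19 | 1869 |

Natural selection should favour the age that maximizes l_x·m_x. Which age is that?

3

Expected offspring if breeding at age x = l_x × m_x:
  age 1: 0.54 × 601 = 324.540
  age 2: 0.42 × 778 = 326.760
  age 3: 0.19 × 1869 = 355.110
Maximum at age 3 (355.110).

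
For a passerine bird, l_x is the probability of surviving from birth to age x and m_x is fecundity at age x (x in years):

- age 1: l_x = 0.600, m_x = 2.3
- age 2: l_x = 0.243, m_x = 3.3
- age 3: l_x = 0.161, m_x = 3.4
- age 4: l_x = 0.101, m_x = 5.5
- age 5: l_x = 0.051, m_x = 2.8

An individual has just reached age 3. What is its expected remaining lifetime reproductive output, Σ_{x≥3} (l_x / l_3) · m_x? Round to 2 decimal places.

7.74

l_3 = 0.161. Conditional survival from age 3 to x is l_x / l_3.
  x=3: (0.161/0.161) × 3.4 = 3.4000
  x=4: (0.101/0.161) × 5.5 = 3.4503
  x=5: (0.051/0.161) × 2.8 = 0.8870
Sum = 3.4000 + 3.4503 + 0.8870 = 7.7373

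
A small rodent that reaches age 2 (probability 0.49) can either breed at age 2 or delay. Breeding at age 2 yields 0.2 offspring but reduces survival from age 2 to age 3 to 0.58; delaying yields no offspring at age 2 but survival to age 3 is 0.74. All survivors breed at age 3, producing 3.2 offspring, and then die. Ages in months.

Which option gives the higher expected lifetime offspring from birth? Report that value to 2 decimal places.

1.16

breed at age 2: R₀ = 0.49 × (0.2 + 0.58 × 3.2) = 0.49 × 2.0560 = 1.0074
delay to age 3: R₀ = 0.49 × (0.74 × 3.2) = 0.49 × 2.3680 = 1.1603
Higher: delay to age 3 (1.1603).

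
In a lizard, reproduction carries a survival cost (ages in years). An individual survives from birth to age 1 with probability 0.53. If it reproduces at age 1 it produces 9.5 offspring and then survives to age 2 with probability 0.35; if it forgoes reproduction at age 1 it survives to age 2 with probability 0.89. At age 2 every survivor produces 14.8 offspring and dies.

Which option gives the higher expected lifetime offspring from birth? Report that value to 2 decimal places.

7.78

breed at age 1: R₀ = 0.53 × (9.5 + 0.35 × 14.8) = 0.53 × 14.6800 = 7.7804
delay to age 2: R₀ = 0.53 × (0.89 × 14.8) = 0.53 × 13.1720 = 6.9812
Higher: breed at age 1 (7.7804).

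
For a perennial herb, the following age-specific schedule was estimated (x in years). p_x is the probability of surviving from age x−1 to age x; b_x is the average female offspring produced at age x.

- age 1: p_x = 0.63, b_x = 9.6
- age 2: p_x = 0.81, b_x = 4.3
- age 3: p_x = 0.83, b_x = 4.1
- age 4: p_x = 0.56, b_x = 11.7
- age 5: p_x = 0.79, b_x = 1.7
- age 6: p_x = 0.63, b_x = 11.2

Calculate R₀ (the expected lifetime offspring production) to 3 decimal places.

14.395

Survivorship from birth: l_x = p_1·p_2·…·p_x.
  l_1 = 0.63000
  l_2 = 0.51030
  l_3 = 0.42355
  l_4 = 0.23719
  l_5 = 0.18738
  l_6 = 0.11805
R₀ = Σ l_x b_x:
  age 1: 0.63000 × 9.6 = 6.0480
  age 2: 0.51030 × 4.3 = 2.1943
  age 3: 0.42355 × 4.1 = 1.7366
  age 4: 0.23719 × 11.7 = 2.7751
  age 5: 0.18738 × 1.7 = 0.3185
  age 6: 0.11805 × 11.2 = 1.3222
R₀ = 6.0480 + 2.1943 + 1.7366 + 2.7751 + 0.3185 + 1.3222 = 14.3947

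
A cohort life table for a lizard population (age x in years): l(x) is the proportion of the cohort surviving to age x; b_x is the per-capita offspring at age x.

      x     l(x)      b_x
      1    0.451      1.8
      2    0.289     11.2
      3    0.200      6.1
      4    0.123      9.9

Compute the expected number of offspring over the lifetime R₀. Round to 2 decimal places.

R₀ = Σ l(x) b_x:
  age 1: 0.451 × 1.8 = 0.8118
  age 2: 0.289 × 11.2 = 3.2368
  age 3: 0.200 × 6.1 = 1.2200
  age 4: 0.123 × 9.9 = 1.2177
R₀ = 0.8118 + 3.2368 + 1.2200 + 1.2177 = 6.4863

6.49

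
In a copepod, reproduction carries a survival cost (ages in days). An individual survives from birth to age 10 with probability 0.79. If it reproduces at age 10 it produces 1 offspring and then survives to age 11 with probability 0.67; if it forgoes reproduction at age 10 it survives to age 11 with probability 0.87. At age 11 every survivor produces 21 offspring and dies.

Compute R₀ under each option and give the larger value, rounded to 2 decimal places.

14.43

breed at age 10: R₀ = 0.79 × (1 + 0.67 × 21) = 0.79 × 15.0700 = 11.9053
delay to age 11: R₀ = 0.79 × (0.87 × 21) = 0.79 × 18.2700 = 14.4333
Higher: delay to age 11 (14.4333).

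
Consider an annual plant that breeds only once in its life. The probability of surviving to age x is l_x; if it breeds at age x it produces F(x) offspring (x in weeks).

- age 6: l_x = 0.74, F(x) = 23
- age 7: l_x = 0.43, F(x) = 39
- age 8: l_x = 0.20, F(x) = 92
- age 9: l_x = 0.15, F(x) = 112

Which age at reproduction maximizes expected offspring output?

Expected offspring if breeding at age x = l_x × F(x):
  age 6: 0.74 × 23 = 17.020
  age 7: 0.43 × 39 = 16.770
  age 8: 0.20 × 92 = 18.400
  age 9: 0.15 × 112 = 16.800
Maximum at age 8 (18.400).

8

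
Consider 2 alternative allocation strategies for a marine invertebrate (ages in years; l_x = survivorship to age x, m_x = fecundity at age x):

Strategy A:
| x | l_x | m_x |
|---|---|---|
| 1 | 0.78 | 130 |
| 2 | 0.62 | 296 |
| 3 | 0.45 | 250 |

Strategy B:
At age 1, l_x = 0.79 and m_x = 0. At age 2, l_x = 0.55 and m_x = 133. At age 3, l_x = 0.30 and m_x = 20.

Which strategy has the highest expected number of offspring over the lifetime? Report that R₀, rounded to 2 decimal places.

397.42

Strategy A: R₀ = 0.78×130 + 0.62×296 + 0.45×250 = 397.4200
Strategy B: R₀ = 0.79×0 + 0.55×133 + 0.30×20 = 79.1500
Highest R₀: strategy A with 397.4200.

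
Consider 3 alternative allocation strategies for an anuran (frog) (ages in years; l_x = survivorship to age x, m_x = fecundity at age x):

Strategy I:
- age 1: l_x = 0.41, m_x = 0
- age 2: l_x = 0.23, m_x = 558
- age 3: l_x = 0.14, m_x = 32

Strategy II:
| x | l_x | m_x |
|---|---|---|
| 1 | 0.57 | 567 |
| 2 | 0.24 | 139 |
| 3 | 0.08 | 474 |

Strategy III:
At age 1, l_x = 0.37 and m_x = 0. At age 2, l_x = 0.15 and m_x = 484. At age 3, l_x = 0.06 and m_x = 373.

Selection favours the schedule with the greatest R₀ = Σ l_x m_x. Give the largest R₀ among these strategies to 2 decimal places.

394.47

Strategy I: R₀ = 0.41×0 + 0.23×558 + 0.14×32 = 132.8200
Strategy II: R₀ = 0.57×567 + 0.24×139 + 0.08×474 = 394.4700
Strategy III: R₀ = 0.37×0 + 0.15×484 + 0.06×373 = 94.9800
Highest R₀: strategy II with 394.4700.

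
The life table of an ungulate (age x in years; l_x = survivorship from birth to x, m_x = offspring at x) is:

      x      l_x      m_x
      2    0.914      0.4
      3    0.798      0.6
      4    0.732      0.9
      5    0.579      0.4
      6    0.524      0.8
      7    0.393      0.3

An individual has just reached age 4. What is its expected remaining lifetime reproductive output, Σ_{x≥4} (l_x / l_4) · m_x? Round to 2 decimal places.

1.95

l_4 = 0.732. Conditional survival from age 4 to x is l_x / l_4.
  x=4: (0.732/0.732) × 0.9 = 0.9000
  x=5: (0.579/0.732) × 0.4 = 0.3164
  x=6: (0.524/0.732) × 0.8 = 0.5727
  x=7: (0.393/0.732) × 0.3 = 0.1611
Sum = 0.9000 + 0.3164 + 0.5727 + 0.1611 = 1.9501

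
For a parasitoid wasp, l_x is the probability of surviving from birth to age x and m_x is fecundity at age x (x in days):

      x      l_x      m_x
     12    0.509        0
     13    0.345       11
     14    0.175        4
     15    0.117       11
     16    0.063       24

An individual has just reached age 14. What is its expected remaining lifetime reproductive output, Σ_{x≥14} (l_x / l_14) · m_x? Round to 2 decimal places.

l_14 = 0.175. Conditional survival from age 14 to x is l_x / l_14.
  x=14: (0.175/0.175) × 4 = 4.0000
  x=15: (0.117/0.175) × 11 = 7.3543
  x=16: (0.063/0.175) × 24 = 8.6400
Sum = 4.0000 + 7.3543 + 8.6400 = 19.9943

19.99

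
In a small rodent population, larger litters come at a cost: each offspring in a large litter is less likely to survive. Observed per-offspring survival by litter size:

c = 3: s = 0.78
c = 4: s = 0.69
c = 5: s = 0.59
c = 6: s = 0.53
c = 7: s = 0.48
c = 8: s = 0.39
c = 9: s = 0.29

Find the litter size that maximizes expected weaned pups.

Expected weaned pups = c × s(c):
  c=3: 3 × 0.78 = 2.340
  c=4: 4 × 0.69 = 2.760
  c=5: 5 × 0.59 = 2.950
  c=6: 6 × 0.53 = 3.180
  c=7: 7 × 0.48 = 3.360
  c=8: 8 × 0.39 = 3.120
  c=9: 9 × 0.29 = 2.610
Maximum at c = 7 (3.360 weaned pups).

7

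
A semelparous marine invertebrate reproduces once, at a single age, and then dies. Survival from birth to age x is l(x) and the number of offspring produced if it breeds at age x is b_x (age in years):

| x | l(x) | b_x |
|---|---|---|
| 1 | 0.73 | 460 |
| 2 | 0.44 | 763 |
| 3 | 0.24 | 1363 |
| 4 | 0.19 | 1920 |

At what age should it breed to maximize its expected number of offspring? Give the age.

4

Expected offspring if breeding at age x = l(x) × b_x:
  age 1: 0.73 × 460 = 335.800
  age 2: 0.44 × 763 = 335.720
  age 3: 0.24 × 1363 = 327.120
  age 4: 0.19 × 1920 = 364.800
Maximum at age 4 (364.800).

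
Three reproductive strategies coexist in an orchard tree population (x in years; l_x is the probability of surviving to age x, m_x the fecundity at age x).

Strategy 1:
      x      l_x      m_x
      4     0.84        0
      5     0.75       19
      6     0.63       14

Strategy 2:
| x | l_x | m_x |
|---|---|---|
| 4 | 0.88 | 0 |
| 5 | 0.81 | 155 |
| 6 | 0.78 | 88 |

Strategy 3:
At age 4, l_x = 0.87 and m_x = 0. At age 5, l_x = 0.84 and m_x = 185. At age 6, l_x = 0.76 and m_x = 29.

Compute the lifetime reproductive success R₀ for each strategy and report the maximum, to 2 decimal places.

194.19

Strategy 1: R₀ = 0.84×0 + 0.75×19 + 0.63×14 = 23.0700
Strategy 2: R₀ = 0.88×0 + 0.81×155 + 0.78×88 = 194.1900
Strategy 3: R₀ = 0.87×0 + 0.84×185 + 0.76×29 = 177.4400
Highest R₀: strategy 2 with 194.1900.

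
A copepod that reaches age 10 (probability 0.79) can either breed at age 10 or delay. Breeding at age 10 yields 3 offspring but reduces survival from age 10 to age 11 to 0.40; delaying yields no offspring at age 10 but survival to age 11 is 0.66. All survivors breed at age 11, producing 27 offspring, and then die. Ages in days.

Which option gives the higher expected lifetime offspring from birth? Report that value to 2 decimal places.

14.08

breed at age 10: R₀ = 0.79 × (3 + 0.40 × 27) = 0.79 × 13.8000 = 10.9020
delay to age 11: R₀ = 0.79 × (0.66 × 27) = 0.79 × 17.8200 = 14.0778
Higher: delay to age 11 (14.0778).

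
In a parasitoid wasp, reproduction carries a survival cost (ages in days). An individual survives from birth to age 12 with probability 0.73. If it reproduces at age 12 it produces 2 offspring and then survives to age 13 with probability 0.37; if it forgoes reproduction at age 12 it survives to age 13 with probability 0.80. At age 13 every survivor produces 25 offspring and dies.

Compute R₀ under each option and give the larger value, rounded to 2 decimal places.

14.60

breed at age 12: R₀ = 0.73 × (2 + 0.37 × 25) = 0.73 × 11.2500 = 8.2125
delay to age 13: R₀ = 0.73 × (0.80 × 25) = 0.73 × 20.0000 = 14.6000
Higher: delay to age 13 (14.6000).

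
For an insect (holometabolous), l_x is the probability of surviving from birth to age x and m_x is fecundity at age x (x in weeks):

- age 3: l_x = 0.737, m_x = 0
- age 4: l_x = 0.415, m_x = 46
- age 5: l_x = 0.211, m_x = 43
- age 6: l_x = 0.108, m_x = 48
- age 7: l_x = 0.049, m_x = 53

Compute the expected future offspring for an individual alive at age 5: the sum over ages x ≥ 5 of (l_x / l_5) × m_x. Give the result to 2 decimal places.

l_5 = 0.211. Conditional survival from age 5 to x is l_x / l_5.
  x=5: (0.211/0.211) × 43 = 43.0000
  x=6: (0.108/0.211) × 48 = 24.5687
  x=7: (0.049/0.211) × 53 = 12.3081
Sum = 43.0000 + 24.5687 + 12.3081 = 79.8768

79.88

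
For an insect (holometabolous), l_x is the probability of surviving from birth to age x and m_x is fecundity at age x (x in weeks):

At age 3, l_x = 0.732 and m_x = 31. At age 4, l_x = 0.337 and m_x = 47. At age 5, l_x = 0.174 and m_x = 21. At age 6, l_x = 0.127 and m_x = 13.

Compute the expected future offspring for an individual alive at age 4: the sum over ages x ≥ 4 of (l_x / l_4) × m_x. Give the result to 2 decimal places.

l_4 = 0.337. Conditional survival from age 4 to x is l_x / l_4.
  x=4: (0.337/0.337) × 47 = 47.0000
  x=5: (0.174/0.337) × 21 = 10.8427
  x=6: (0.127/0.337) × 13 = 4.8991
Sum = 47.0000 + 10.8427 + 4.8991 = 62.7418

62.74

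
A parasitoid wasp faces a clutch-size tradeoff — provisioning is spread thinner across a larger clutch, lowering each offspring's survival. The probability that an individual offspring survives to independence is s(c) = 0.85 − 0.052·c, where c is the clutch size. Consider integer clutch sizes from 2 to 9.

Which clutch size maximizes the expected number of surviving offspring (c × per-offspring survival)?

Expected surviving offspring = c × s(c):
  c=2: 2 × 0.746 = 1.492
  c=3: 3 × 0.694 = 2.082
  c=4: 4 × 0.642 = 2.568
  c=5: 5 × 0.590 = 2.950
  c=6: 6 × 0.538 = 3.228
  c=7: 7 × 0.486 = 3.402
  c=8: 8 × 0.434 = 3.472
  c=9: 9 × 0.382 = 3.438
Maximum at c = 8 (3.472 surviving offspring).

8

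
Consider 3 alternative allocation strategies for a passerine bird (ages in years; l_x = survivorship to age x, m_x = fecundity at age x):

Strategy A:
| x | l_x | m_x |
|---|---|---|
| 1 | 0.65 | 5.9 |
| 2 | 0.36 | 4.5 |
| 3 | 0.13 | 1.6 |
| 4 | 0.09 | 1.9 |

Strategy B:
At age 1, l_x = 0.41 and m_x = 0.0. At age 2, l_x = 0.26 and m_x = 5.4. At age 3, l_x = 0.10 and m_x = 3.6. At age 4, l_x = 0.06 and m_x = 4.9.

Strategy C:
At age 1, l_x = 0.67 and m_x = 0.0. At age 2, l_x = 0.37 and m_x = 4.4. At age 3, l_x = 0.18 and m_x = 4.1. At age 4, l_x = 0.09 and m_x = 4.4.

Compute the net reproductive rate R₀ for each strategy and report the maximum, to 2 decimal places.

Strategy A: R₀ = 0.65×5.9 + 0.36×4.5 + 0.13×1.6 + 0.09×1.9 = 5.8340
Strategy B: R₀ = 0.41×0.0 + 0.26×5.4 + 0.10×3.6 + 0.06×4.9 = 2.0580
Strategy C: R₀ = 0.67×0.0 + 0.37×4.4 + 0.18×4.1 + 0.09×4.4 = 2.7620
Highest R₀: strategy A with 5.8340.

5.83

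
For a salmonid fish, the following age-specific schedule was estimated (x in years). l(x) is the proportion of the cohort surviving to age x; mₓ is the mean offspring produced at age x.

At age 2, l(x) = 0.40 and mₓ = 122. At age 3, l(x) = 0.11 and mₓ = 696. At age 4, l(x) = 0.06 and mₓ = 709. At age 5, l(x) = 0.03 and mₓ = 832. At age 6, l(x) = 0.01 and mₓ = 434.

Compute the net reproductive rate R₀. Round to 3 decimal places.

R₀ = Σ l(x) mₓ:
  age 2: 0.40 × 122 = 48.8000
  age 3: 0.11 × 696 = 76.5600
  age 4: 0.06 × 709 = 42.5400
  age 5: 0.03 × 832 = 24.9600
  age 6: 0.01 × 434 = 4.3400
R₀ = 48.8000 + 76.5600 + 42.5400 + 24.9600 + 4.3400 = 197.2000

197.200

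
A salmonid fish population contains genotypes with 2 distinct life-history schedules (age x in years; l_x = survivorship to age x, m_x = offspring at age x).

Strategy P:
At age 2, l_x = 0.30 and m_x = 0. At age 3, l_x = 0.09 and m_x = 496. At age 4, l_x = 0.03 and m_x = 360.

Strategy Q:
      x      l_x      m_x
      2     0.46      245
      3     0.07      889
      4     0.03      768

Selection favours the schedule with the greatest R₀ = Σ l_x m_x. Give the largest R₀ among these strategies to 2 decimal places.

Strategy P: R₀ = 0.30×0 + 0.09×496 + 0.03×360 = 55.4400
Strategy Q: R₀ = 0.46×245 + 0.07×889 + 0.03×768 = 197.9700
Highest R₀: strategy Q with 197.9700.

197.97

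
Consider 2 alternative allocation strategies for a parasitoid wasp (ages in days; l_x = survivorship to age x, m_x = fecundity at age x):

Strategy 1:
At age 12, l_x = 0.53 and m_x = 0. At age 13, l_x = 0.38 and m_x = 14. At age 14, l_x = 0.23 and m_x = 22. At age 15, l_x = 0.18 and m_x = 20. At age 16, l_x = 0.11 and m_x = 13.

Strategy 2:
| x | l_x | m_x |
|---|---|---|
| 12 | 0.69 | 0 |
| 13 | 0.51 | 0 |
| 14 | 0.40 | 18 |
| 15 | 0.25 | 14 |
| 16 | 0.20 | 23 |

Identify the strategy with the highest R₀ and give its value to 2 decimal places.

15.41

Strategy 1: R₀ = 0.53×0 + 0.38×14 + 0.23×22 + 0.18×20 + 0.11×13 = 15.4100
Strategy 2: R₀ = 0.69×0 + 0.51×0 + 0.40×18 + 0.25×14 + 0.20×23 = 15.3000
Highest R₀: strategy 1 with 15.4100.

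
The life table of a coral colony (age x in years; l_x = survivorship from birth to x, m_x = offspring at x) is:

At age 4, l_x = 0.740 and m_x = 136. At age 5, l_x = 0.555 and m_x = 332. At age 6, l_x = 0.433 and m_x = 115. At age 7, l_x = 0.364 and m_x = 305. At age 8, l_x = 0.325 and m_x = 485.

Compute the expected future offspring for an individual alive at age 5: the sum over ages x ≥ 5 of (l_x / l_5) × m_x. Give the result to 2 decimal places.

l_5 = 0.555. Conditional survival from age 5 to x is l_x / l_5.
  x=5: (0.555/0.555) × 332 = 332.0000
  x=6: (0.433/0.555) × 115 = 89.7207
  x=7: (0.364/0.555) × 305 = 200.0360
  x=8: (0.325/0.555) × 485 = 284.0090
Sum = 332.0000 + 89.7207 + 200.0360 + 284.0090 = 905.7658

905.77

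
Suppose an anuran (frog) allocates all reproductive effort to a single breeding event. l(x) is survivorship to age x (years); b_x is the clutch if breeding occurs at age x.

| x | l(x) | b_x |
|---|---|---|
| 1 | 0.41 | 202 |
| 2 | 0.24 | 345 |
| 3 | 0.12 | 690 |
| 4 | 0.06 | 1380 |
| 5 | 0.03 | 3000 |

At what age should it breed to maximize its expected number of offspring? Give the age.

Expected offspring if breeding at age x = l(x) × b_x:
  age 1: 0.41 × 202 = 82.820
  age 2: 0.24 × 345 = 82.800
  age 3: 0.12 × 690 = 82.800
  age 4: 0.06 × 1380 = 82.800
  age 5: 0.03 × 3000 = 90.000
Maximum at age 5 (90.000).

5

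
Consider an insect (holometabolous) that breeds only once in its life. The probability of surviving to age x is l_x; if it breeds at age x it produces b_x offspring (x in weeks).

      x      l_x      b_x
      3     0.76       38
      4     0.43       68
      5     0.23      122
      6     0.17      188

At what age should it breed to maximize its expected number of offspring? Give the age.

6

Expected offspring if breeding at age x = l_x × b_x:
  age 3: 0.76 × 38 = 28.880
  age 4: 0.43 × 68 = 29.240
  age 5: 0.23 × 122 = 28.060
  age 6: 0.17 × 188 = 31.960
Maximum at age 6 (31.960).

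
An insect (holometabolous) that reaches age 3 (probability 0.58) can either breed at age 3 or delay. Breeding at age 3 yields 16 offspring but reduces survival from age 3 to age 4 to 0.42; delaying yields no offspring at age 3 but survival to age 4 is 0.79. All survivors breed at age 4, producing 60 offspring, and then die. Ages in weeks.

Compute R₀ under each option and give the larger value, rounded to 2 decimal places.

27.49

breed at age 3: R₀ = 0.58 × (16 + 0.42 × 60) = 0.58 × 41.2000 = 23.8960
delay to age 4: R₀ = 0.58 × (0.79 × 60) = 0.58 × 47.4000 = 27.4920
Higher: delay to age 4 (27.4920).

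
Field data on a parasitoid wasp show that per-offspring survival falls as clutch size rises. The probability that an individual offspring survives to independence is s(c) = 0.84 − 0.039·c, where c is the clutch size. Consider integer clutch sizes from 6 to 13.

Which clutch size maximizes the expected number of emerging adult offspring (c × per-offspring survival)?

11

Expected emerging adult offspring = c × s(c):
  c=6: 6 × 0.606 = 3.636
  c=7: 7 × 0.567 = 3.969
  c=8: 8 × 0.528 = 4.224
  c=9: 9 × 0.489 = 4.401
  c=10: 10 × 0.450 = 4.500
  c=11: 11 × 0.411 = 4.521
  c=12: 12 × 0.372 = 4.464
  c=13: 13 × 0.333 = 4.329
Maximum at c = 11 (4.521 emerging adult offspring).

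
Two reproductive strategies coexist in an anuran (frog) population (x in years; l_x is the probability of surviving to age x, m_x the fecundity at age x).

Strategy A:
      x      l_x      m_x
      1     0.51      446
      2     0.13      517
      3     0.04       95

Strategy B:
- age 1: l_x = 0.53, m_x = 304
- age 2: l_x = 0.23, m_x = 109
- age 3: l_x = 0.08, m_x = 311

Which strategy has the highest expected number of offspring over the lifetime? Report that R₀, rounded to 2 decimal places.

Strategy A: R₀ = 0.51×446 + 0.13×517 + 0.04×95 = 298.4700
Strategy B: R₀ = 0.53×304 + 0.23×109 + 0.08×311 = 211.0700
Highest R₀: strategy A with 298.4700.

298.47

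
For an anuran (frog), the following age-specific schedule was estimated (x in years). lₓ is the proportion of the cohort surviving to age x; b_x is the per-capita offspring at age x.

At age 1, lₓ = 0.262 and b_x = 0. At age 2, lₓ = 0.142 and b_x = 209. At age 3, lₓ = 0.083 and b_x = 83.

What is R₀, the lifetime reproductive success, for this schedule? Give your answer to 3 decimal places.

36.567

R₀ = Σ lₓ b_x:
  age 1: 0.262 × 0 = 0.0000
  age 2: 0.142 × 209 = 29.6780
  age 3: 0.083 × 83 = 6.8890
R₀ = 0.0000 + 29.6780 + 6.8890 = 36.5670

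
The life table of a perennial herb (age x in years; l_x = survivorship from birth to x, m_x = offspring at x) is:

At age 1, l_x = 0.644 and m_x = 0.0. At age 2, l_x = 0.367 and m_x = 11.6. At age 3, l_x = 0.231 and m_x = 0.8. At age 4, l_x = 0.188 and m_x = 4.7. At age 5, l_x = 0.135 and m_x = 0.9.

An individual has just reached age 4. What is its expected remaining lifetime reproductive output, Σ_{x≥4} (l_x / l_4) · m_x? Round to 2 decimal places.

l_4 = 0.188. Conditional survival from age 4 to x is l_x / l_4.
  x=4: (0.188/0.188) × 4.7 = 4.7000
  x=5: (0.135/0.188) × 0.9 = 0.6463
Sum = 4.7000 + 0.6463 = 5.3463

5.35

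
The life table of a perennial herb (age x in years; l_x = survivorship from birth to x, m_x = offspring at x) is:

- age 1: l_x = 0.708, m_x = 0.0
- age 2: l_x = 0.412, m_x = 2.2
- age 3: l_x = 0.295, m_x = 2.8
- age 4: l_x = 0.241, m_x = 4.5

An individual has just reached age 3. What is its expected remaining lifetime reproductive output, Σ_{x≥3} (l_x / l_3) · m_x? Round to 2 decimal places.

6.48

l_3 = 0.295. Conditional survival from age 3 to x is l_x / l_3.
  x=3: (0.295/0.295) × 2.8 = 2.8000
  x=4: (0.241/0.295) × 4.5 = 3.6763
Sum = 2.8000 + 3.6763 = 6.4763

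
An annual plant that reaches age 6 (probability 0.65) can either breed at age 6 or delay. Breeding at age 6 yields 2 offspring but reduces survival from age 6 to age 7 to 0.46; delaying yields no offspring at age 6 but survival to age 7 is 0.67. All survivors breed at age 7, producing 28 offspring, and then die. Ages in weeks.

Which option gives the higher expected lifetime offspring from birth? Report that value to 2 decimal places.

12.19

breed at age 6: R₀ = 0.65 × (2 + 0.46 × 28) = 0.65 × 14.8800 = 9.6720
delay to age 7: R₀ = 0.65 × (0.67 × 28) = 0.65 × 18.7600 = 12.1940
Higher: delay to age 7 (12.1940).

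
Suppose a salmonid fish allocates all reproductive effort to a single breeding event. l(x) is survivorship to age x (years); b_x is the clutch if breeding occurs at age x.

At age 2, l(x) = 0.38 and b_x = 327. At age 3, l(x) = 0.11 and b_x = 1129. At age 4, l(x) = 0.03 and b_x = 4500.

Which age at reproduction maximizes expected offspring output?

4

Expected offspring if breeding at age x = l(x) × b_x:
  age 2: 0.38 × 327 = 124.260
  age 3: 0.11 × 1129 = 124.190
  age 4: 0.03 × 4500 = 135.000
Maximum at age 4 (135.000).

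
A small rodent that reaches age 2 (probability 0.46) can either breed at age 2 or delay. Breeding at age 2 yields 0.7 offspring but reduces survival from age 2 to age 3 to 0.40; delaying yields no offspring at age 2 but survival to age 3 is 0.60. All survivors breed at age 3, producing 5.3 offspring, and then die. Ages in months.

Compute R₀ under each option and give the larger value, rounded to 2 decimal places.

breed at age 2: R₀ = 0.46 × (0.7 + 0.40 × 5.3) = 0.46 × 2.8200 = 1.2972
delay to age 3: R₀ = 0.46 × (0.60 × 5.3) = 0.46 × 3.1800 = 1.4628
Higher: delay to age 3 (1.4628).

1.46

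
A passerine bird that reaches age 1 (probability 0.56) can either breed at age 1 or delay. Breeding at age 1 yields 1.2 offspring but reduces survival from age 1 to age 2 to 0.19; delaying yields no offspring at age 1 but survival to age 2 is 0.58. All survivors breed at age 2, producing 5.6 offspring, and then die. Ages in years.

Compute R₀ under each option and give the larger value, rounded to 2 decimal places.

1.82

breed at age 1: R₀ = 0.56 × (1.2 + 0.19 × 5.6) = 0.56 × 2.2640 = 1.2678
delay to age 2: R₀ = 0.56 × (0.58 × 5.6) = 0.56 × 3.2480 = 1.8189
Higher: delay to age 2 (1.8189).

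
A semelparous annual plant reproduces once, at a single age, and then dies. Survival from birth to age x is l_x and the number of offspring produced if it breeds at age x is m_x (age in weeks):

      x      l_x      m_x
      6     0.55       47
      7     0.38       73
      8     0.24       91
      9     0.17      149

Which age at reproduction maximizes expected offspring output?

7

Expected offspring if breeding at age x = l_x × m_x:
  age 6: 0.55 × 47 = 25.850
  age 7: 0.38 × 73 = 27.740
  age 8: 0.24 × 91 = 21.840
  age 9: 0.17 × 149 = 25.330
Maximum at age 7 (27.740).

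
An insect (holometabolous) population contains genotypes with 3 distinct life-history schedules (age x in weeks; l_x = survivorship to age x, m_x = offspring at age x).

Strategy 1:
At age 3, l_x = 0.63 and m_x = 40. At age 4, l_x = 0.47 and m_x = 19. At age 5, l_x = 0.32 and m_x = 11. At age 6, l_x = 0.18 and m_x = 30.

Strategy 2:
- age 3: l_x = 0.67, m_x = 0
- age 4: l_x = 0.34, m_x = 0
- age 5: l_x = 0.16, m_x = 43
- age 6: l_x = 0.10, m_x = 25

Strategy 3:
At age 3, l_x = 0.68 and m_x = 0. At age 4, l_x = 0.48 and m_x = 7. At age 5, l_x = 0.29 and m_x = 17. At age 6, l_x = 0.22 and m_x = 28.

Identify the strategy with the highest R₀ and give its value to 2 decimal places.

43.05

Strategy 1: R₀ = 0.63×40 + 0.47×19 + 0.32×11 + 0.18×30 = 43.0500
Strategy 2: R₀ = 0.67×0 + 0.34×0 + 0.16×43 + 0.10×25 = 9.3800
Strategy 3: R₀ = 0.68×0 + 0.48×7 + 0.29×17 + 0.22×28 = 14.4500
Highest R₀: strategy 1 with 43.0500.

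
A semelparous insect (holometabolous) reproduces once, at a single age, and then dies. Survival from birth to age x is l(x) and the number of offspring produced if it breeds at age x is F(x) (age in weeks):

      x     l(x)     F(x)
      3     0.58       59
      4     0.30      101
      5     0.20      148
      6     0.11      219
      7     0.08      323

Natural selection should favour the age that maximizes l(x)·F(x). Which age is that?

3

Expected offspring if breeding at age x = l(x) × F(x):
  age 3: 0.58 × 59 = 34.220
  age 4: 0.30 × 101 = 30.300
  age 5: 0.20 × 148 = 29.600
  age 6: 0.11 × 219 = 24.090
  age 7: 0.08 × 323 = 25.840
Maximum at age 3 (34.220).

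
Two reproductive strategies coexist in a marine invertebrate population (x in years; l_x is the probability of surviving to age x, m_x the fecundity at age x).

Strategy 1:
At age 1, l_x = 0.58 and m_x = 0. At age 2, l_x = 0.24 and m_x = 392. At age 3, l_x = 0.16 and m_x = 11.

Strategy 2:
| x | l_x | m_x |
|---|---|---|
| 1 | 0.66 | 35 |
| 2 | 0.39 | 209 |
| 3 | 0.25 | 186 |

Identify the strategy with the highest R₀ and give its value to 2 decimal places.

Strategy 1: R₀ = 0.58×0 + 0.24×392 + 0.16×11 = 95.8400
Strategy 2: R₀ = 0.66×35 + 0.39×209 + 0.25×186 = 151.1100
Highest R₀: strategy 2 with 151.1100.

151.11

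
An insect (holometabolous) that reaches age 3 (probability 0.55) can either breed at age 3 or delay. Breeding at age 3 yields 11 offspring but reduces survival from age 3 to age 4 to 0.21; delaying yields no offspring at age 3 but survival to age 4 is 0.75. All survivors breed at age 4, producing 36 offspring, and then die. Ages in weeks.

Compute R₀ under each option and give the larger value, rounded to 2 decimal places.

14.85

breed at age 3: R₀ = 0.55 × (11 + 0.21 × 36) = 0.55 × 18.5600 = 10.2080
delay to age 4: R₀ = 0.55 × (0.75 × 36) = 0.55 × 27.0000 = 14.8500
Higher: delay to age 4 (14.8500).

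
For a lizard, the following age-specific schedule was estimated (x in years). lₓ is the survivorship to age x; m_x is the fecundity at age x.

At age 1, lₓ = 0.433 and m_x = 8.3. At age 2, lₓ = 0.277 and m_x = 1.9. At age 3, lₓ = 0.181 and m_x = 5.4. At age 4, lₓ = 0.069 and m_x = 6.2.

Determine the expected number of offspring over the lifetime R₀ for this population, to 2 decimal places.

R₀ = Σ lₓ m_x:
  age 1: 0.433 × 8.3 = 3.5939
  age 2: 0.277 × 1.9 = 0.5263
  age 3: 0.181 × 5.4 = 0.9774
  age 4: 0.069 × 6.2 = 0.4278
R₀ = 3.5939 + 0.5263 + 0.9774 + 0.4278 = 5.5254

5.53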